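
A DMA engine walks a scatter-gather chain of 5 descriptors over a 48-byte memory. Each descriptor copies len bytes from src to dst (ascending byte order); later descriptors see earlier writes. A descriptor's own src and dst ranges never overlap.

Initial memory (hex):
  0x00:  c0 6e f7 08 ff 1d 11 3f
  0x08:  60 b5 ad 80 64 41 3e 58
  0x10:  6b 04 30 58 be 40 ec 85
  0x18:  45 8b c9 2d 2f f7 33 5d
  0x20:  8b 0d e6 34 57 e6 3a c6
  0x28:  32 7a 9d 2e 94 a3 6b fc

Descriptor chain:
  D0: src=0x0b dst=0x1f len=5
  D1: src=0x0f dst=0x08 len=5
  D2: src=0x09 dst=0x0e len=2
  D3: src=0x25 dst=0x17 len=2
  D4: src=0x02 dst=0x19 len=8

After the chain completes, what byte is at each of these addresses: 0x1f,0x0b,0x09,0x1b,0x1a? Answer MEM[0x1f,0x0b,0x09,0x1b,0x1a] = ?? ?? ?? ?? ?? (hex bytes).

[0] 0x0b->0x1f len=5 : 80 64 41 3e 58
[1] 0x0f->0x08 len=5 : 58 6b 04 30 58
[2] 0x09->0x0e len=2 : 6b 04
[3] 0x25->0x17 len=2 : e6 3a
[4] 0x02->0x19 len=8 : f7 08 ff 1d 11 3f 58 6b
query mem[0x1f]=0x58, mem[0x0b]=0x30, mem[0x09]=0x6b, mem[0x1b]=0xff, mem[0x1a]=0x08

MEM[0x1f,0x0b,0x09,0x1b,0x1a] = 58 30 6b ff 08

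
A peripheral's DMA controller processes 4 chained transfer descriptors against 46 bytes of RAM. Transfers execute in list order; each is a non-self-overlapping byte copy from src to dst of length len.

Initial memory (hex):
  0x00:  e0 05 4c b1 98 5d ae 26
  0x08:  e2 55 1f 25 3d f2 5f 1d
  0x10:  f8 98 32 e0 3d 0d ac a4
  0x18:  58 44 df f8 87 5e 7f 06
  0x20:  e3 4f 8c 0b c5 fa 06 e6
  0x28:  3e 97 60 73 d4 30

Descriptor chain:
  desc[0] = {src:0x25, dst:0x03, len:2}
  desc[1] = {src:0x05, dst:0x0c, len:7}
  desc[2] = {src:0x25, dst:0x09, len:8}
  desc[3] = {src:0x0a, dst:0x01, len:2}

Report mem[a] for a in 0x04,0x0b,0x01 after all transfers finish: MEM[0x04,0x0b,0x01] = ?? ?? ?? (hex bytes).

MEM[0x04,0x0b,0x01] = 06 e6 06

  after D0: wrote 2B at 0x03 = fa06
  after D1: wrote 7B at 0x0c = 5dae26e2551f25
  after D2: wrote 8B at 0x09 = fa06e63e976073d4
  after D3: wrote 2B at 0x01 = 06e6
query mem[0x04]=0x06, mem[0x0b]=0xe6, mem[0x01]=0x06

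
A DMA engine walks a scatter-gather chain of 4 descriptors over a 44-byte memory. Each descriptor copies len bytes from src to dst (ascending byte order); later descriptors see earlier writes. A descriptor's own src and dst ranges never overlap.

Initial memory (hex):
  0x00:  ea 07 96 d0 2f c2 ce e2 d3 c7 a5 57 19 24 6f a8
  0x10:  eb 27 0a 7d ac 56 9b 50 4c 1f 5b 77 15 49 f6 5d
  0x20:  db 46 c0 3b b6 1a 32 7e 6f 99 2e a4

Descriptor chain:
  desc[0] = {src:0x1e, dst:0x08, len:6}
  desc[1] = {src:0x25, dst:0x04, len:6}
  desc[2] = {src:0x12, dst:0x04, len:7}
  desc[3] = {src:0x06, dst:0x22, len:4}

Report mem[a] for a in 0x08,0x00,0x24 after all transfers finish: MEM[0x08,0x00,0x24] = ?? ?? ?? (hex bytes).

MEM[0x08,0x00,0x24] = 9b ea 9b

D0: mem[0x08..0x0d] <- [f6 5d db 46 c0 3b]
D1: mem[0x04..0x09] <- [1a 32 7e 6f 99 2e]
D2: mem[0x04..0x0a] <- [0a 7d ac 56 9b 50 4c]
D3: mem[0x22..0x25] <- [ac 56 9b 50]
query mem[0x08]=0x9b, mem[0x00]=0xea, mem[0x24]=0x9b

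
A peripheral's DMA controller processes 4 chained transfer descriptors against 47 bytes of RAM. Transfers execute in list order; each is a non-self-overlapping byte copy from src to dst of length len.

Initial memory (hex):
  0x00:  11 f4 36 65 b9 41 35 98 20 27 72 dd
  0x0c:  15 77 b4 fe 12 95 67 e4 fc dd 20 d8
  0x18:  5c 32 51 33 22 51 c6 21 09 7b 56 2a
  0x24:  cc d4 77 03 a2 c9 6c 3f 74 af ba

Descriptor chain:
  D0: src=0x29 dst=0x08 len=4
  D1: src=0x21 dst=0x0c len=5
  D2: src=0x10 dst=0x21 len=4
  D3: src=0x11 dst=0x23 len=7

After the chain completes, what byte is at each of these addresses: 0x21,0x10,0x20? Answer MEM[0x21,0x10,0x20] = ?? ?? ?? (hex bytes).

[0] 0x29->0x08 len=4 : c9 6c 3f 74
[1] 0x21->0x0c len=5 : 7b 56 2a cc d4
[2] 0x10->0x21 len=4 : d4 95 67 e4
[3] 0x11->0x23 len=7 : 95 67 e4 fc dd 20 d8
query mem[0x21]=0xd4, mem[0x10]=0xd4, mem[0x20]=0x09

MEM[0x21,0x10,0x20] = d4 d4 09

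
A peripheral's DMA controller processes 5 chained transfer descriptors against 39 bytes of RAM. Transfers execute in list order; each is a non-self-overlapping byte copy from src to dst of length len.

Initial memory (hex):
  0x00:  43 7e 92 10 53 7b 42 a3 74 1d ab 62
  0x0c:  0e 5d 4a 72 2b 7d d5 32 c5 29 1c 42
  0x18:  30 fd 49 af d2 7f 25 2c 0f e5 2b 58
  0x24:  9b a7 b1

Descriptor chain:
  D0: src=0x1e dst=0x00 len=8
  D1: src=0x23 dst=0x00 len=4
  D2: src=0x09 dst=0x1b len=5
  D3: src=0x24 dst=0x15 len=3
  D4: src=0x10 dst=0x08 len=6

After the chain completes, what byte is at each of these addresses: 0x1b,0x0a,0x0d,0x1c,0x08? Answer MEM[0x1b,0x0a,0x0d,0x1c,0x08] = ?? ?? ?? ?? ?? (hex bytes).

MEM[0x1b,0x0a,0x0d,0x1c,0x08] = 1d d5 9b ab 2b

D0: mem[0x00..0x07] <- [25 2c 0f e5 2b 58 9b a7]
D1: mem[0x00..0x03] <- [58 9b a7 b1]
D2: mem[0x1b..0x1f] <- [1d ab 62 0e 5d]
D3: mem[0x15..0x17] <- [9b a7 b1]
D4: mem[0x08..0x0d] <- [2b 7d d5 32 c5 9b]
query mem[0x1b]=0x1d, mem[0x0a]=0xd5, mem[0x0d]=0x9b, mem[0x1c]=0xab, mem[0x08]=0x2b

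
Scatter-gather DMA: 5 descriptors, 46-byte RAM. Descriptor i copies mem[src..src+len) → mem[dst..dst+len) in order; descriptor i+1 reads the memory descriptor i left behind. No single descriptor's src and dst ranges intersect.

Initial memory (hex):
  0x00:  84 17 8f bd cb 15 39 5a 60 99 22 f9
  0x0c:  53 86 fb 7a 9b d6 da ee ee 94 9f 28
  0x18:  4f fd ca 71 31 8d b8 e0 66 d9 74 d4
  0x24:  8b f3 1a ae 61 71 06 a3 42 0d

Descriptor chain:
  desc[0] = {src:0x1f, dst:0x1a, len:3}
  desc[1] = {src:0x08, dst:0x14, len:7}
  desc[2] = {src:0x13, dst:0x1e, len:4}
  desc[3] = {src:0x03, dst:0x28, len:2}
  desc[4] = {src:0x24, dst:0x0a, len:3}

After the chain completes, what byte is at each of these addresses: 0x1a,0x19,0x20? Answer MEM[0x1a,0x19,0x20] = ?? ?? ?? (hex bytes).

[0] 0x1f->0x1a len=3 : e0 66 d9
[1] 0x08->0x14 len=7 : 60 99 22 f9 53 86 fb
[2] 0x13->0x1e len=4 : ee 60 99 22
[3] 0x03->0x28 len=2 : bd cb
[4] 0x24->0x0a len=3 : 8b f3 1a
query mem[0x1a]=0xfb, mem[0x19]=0x86, mem[0x20]=0x99

MEM[0x1a,0x19,0x20] = fb 86 99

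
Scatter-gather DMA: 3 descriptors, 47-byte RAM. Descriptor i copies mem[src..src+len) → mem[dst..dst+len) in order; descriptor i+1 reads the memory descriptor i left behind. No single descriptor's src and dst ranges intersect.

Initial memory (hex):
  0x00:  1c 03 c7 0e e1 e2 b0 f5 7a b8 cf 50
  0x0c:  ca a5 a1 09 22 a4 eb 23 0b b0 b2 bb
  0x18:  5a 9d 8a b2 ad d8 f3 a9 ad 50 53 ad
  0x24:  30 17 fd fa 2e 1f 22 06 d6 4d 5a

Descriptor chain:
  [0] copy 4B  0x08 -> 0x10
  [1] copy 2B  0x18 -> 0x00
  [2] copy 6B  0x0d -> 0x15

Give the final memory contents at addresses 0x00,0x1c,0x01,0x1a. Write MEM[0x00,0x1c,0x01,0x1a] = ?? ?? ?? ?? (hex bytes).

MEM[0x00,0x1c,0x01,0x1a] = 5a ad 9d cf

D0: mem[0x10..0x13] <- [7a b8 cf 50]
D1: mem[0x00..0x01] <- [5a 9d]
D2: mem[0x15..0x1a] <- [a5 a1 09 7a b8 cf]
query mem[0x00]=0x5a, mem[0x1c]=0xad, mem[0x01]=0x9d, mem[0x1a]=0xcf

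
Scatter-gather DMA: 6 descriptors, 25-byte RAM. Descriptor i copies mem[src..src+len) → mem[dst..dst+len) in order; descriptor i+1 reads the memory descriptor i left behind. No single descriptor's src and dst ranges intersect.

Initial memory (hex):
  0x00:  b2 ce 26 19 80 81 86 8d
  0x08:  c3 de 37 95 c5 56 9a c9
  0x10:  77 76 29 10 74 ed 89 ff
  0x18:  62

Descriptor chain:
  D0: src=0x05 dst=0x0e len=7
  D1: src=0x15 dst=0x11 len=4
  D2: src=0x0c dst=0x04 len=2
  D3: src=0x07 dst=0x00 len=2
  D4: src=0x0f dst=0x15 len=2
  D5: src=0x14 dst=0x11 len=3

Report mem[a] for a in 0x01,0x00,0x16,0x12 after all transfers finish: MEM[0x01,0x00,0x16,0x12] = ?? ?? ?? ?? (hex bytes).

MEM[0x01,0x00,0x16,0x12] = c3 8d 8d 86

D0: mem[0x0e..0x14] <- [81 86 8d c3 de 37 95]
D1: mem[0x11..0x14] <- [ed 89 ff 62]
D2: mem[0x04..0x05] <- [c5 56]
D3: mem[0x00..0x01] <- [8d c3]
D4: mem[0x15..0x16] <- [86 8d]
D5: mem[0x11..0x13] <- [62 86 8d]
query mem[0x01]=0xc3, mem[0x00]=0x8d, mem[0x16]=0x8d, mem[0x12]=0x86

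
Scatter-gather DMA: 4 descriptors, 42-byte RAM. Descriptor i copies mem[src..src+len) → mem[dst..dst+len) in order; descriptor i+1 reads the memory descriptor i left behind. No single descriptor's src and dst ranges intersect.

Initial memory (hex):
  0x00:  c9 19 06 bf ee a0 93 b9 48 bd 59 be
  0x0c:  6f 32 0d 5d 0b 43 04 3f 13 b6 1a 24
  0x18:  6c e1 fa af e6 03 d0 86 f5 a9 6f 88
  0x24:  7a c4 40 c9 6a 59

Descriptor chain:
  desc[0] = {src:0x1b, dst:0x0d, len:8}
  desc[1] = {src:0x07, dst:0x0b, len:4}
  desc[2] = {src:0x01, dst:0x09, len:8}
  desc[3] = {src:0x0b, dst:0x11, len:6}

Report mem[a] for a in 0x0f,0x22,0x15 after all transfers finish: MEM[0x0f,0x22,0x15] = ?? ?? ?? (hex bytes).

MEM[0x0f,0x22,0x15] = b9 6f b9

[0] 0x1b->0x0d len=8 : af e6 03 d0 86 f5 a9 6f
[1] 0x07->0x0b len=4 : b9 48 bd 59
[2] 0x01->0x09 len=8 : 19 06 bf ee a0 93 b9 48
[3] 0x0b->0x11 len=6 : bf ee a0 93 b9 48
query mem[0x0f]=0xb9, mem[0x22]=0x6f, mem[0x15]=0xb9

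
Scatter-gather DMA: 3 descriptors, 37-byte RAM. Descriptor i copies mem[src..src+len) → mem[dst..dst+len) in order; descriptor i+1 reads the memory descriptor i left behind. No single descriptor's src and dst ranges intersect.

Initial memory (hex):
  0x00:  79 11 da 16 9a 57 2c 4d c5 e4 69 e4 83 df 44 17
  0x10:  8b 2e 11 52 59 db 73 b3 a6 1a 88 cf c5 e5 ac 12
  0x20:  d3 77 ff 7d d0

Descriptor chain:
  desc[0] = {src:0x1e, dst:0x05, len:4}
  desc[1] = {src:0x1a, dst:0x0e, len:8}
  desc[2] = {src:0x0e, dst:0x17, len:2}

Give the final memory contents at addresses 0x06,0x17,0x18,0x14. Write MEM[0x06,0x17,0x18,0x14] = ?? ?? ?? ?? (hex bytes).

MEM[0x06,0x17,0x18,0x14] = 12 88 cf d3

#0 dst[0x05+4] := {0xac,0x12,0xd3,0x77}
#1 dst[0x0e+8] := {0x88,0xcf,0xc5,0xe5,0xac,0x12,0xd3,0x77}
#2 dst[0x17+2] := {0x88,0xcf}
query mem[0x06]=0x12, mem[0x17]=0x88, mem[0x18]=0xcf, mem[0x14]=0xd3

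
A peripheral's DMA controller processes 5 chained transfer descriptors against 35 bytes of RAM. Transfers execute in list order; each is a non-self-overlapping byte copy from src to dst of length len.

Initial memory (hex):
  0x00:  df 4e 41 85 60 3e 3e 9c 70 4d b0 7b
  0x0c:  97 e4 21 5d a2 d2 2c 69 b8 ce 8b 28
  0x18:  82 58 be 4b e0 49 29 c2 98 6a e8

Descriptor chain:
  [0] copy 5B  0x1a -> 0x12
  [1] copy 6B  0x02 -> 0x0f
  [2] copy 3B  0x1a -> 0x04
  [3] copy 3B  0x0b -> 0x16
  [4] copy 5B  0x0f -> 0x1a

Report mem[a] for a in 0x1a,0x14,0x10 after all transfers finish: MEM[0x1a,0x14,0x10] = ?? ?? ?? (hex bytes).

  after D0: wrote 5B at 0x12 = be4be04929
  after D1: wrote 6B at 0x0f = 4185603e3e9c
  after D2: wrote 3B at 0x04 = be4be0
  after D3: wrote 3B at 0x16 = 7b97e4
  after D4: wrote 5B at 0x1a = 4185603e3e
query mem[0x1a]=0x41, mem[0x14]=0x9c, mem[0x10]=0x85

MEM[0x1a,0x14,0x10] = 41 9c 85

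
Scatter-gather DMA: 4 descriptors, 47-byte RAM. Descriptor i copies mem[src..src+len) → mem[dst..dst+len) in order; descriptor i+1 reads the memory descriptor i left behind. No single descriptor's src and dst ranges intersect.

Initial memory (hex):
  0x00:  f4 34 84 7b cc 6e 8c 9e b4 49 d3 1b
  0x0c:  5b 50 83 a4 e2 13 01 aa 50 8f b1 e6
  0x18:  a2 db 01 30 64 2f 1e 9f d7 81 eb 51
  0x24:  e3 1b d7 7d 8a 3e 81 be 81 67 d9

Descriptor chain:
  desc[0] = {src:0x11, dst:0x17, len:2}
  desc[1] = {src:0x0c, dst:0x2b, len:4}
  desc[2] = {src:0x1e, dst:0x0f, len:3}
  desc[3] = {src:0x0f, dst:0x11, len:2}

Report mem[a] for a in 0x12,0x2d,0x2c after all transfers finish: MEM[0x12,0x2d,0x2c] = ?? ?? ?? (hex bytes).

MEM[0x12,0x2d,0x2c] = 9f 83 50

[0] 0x11->0x17 len=2 : 13 01
[1] 0x0c->0x2b len=4 : 5b 50 83 a4
[2] 0x1e->0x0f len=3 : 1e 9f d7
[3] 0x0f->0x11 len=2 : 1e 9f
query mem[0x12]=0x9f, mem[0x2d]=0x83, mem[0x2c]=0x50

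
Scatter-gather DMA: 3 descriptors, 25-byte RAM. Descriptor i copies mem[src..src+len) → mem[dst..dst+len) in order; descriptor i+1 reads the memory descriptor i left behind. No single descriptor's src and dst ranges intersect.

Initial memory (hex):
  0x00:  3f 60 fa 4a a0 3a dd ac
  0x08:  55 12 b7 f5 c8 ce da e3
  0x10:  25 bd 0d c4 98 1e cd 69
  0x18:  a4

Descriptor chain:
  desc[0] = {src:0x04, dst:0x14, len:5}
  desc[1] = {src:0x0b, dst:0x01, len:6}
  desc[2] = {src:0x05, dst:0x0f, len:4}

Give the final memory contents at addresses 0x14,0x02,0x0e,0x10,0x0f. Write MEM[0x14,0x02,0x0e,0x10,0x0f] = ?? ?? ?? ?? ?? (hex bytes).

MEM[0x14,0x02,0x0e,0x10,0x0f] = a0 c8 da 25 e3

#0 dst[0x14+5] := {0xa0,0x3a,0xdd,0xac,0x55}
#1 dst[0x01+6] := {0xf5,0xc8,0xce,0xda,0xe3,0x25}
#2 dst[0x0f+4] := {0xe3,0x25,0xac,0x55}
query mem[0x14]=0xa0, mem[0x02]=0xc8, mem[0x0e]=0xda, mem[0x10]=0x25, mem[0x0f]=0xe3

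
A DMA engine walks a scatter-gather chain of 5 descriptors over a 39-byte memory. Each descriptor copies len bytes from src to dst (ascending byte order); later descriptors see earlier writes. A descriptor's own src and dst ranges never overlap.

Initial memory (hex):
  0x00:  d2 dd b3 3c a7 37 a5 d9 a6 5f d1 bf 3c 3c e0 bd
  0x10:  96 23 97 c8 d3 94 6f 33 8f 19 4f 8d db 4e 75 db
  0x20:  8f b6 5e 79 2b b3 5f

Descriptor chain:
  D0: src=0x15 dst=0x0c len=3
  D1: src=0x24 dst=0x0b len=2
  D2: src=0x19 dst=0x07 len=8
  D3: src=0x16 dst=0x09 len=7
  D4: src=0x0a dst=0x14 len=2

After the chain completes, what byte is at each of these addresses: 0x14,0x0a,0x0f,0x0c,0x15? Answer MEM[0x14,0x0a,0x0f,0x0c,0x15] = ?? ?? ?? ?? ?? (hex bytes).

MEM[0x14,0x0a,0x0f,0x0c,0x15] = 33 33 db 19 8f

#0 dst[0x0c+3] := {0x94,0x6f,0x33}
#1 dst[0x0b+2] := {0x2b,0xb3}
#2 dst[0x07+8] := {0x19,0x4f,0x8d,0xdb,0x4e,0x75,0xdb,0x8f}
#3 dst[0x09+7] := {0x6f,0x33,0x8f,0x19,0x4f,0x8d,0xdb}
#4 dst[0x14+2] := {0x33,0x8f}
query mem[0x14]=0x33, mem[0x0a]=0x33, mem[0x0f]=0xdb, mem[0x0c]=0x19, mem[0x15]=0x8f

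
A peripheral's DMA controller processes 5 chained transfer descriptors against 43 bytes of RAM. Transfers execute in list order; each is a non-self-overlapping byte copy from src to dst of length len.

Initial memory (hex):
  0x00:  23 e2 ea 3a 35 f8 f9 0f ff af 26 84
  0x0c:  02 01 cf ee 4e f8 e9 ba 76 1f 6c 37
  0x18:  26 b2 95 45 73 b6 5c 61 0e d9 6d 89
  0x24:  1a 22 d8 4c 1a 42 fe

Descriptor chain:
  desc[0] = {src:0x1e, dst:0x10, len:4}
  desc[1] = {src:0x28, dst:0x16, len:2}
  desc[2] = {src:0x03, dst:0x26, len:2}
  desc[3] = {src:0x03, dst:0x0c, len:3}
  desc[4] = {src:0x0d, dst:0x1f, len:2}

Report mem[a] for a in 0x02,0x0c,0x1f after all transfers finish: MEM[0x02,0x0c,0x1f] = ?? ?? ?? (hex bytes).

MEM[0x02,0x0c,0x1f] = ea 3a 35

  after D0: wrote 4B at 0x10 = 5c610ed9
  after D1: wrote 2B at 0x16 = 1a42
  after D2: wrote 2B at 0x26 = 3a35
  after D3: wrote 3B at 0x0c = 3a35f8
  after D4: wrote 2B at 0x1f = 35f8
query mem[0x02]=0xea, mem[0x0c]=0x3a, mem[0x1f]=0x35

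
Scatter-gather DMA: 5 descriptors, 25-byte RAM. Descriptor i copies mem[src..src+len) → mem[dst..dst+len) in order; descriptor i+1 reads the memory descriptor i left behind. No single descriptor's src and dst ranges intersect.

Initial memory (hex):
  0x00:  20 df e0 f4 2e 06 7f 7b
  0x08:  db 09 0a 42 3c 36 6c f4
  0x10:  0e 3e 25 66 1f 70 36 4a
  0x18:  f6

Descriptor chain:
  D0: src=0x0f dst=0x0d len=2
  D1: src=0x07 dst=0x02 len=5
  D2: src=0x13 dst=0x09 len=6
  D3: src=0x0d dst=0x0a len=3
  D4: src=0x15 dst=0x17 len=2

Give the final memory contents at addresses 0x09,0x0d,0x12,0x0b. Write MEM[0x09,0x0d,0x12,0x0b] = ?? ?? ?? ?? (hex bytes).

[0] 0x0f->0x0d len=2 : f4 0e
[1] 0x07->0x02 len=5 : 7b db 09 0a 42
[2] 0x13->0x09 len=6 : 66 1f 70 36 4a f6
[3] 0x0d->0x0a len=3 : 4a f6 f4
[4] 0x15->0x17 len=2 : 70 36
query mem[0x09]=0x66, mem[0x0d]=0x4a, mem[0x12]=0x25, mem[0x0b]=0xf6

MEM[0x09,0x0d,0x12,0x0b] = 66 4a 25 f6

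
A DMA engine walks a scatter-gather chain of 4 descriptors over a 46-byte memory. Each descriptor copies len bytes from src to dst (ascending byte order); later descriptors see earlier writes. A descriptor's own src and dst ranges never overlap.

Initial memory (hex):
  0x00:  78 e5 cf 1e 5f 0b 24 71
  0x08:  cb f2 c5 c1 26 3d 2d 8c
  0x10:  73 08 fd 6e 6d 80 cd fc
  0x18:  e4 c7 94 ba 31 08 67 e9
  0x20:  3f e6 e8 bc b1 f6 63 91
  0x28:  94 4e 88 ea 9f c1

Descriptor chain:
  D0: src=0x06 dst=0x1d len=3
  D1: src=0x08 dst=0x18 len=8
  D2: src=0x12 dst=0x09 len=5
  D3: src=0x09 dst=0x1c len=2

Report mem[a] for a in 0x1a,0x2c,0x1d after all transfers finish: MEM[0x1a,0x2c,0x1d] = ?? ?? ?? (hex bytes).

#0 dst[0x1d+3] := {0x24,0x71,0xcb}
#1 dst[0x18+8] := {0xcb,0xf2,0xc5,0xc1,0x26,0x3d,0x2d,0x8c}
#2 dst[0x09+5] := {0xfd,0x6e,0x6d,0x80,0xcd}
#3 dst[0x1c+2] := {0xfd,0x6e}
query mem[0x1a]=0xc5, mem[0x2c]=0x9f, mem[0x1d]=0x6e

MEM[0x1a,0x2c,0x1d] = c5 9f 6e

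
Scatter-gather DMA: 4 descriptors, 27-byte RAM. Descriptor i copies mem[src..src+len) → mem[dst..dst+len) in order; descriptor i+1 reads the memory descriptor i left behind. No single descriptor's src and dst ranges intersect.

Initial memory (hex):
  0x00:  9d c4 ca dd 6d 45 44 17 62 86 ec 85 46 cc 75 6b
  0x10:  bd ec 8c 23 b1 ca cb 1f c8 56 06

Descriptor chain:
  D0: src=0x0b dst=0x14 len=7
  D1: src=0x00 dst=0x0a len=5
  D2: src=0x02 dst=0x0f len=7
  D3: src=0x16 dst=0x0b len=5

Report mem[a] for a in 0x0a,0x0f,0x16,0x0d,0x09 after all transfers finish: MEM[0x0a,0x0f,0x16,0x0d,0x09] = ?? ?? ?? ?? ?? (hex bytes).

D0: mem[0x14..0x1a] <- [85 46 cc 75 6b bd ec]
D1: mem[0x0a..0x0e] <- [9d c4 ca dd 6d]
D2: mem[0x0f..0x15] <- [ca dd 6d 45 44 17 62]
D3: mem[0x0b..0x0f] <- [cc 75 6b bd ec]
query mem[0x0a]=0x9d, mem[0x0f]=0xec, mem[0x16]=0xcc, mem[0x0d]=0x6b, mem[0x09]=0x86

MEM[0x0a,0x0f,0x16,0x0d,0x09] = 9d ec cc 6b 86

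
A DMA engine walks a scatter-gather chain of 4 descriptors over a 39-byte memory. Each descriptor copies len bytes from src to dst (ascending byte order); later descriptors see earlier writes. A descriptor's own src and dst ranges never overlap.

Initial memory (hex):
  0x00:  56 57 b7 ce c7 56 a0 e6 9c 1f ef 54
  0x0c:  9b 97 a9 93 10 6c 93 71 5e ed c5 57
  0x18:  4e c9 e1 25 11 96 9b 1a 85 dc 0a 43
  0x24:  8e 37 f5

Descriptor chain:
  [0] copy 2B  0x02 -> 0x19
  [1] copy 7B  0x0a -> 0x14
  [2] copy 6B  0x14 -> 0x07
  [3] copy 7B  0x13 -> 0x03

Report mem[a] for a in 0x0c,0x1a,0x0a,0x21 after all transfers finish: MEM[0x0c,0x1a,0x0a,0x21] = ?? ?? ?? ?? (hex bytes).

[0] 0x02->0x19 len=2 : b7 ce
[1] 0x0a->0x14 len=7 : ef 54 9b 97 a9 93 10
[2] 0x14->0x07 len=6 : ef 54 9b 97 a9 93
[3] 0x13->0x03 len=7 : 71 ef 54 9b 97 a9 93
query mem[0x0c]=0x93, mem[0x1a]=0x10, mem[0x0a]=0x97, mem[0x21]=0xdc

MEM[0x0c,0x1a,0x0a,0x21] = 93 10 97 dc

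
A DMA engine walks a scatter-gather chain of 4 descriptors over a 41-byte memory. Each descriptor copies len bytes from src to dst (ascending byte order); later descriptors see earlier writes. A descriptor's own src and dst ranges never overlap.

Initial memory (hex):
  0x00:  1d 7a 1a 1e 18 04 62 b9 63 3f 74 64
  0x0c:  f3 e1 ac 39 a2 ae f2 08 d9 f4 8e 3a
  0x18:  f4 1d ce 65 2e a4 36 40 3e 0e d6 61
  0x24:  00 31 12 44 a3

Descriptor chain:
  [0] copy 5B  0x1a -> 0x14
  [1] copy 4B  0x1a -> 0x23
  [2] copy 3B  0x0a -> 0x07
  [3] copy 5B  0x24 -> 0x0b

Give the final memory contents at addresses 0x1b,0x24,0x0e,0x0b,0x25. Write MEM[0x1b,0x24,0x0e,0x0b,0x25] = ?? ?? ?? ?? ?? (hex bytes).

MEM[0x1b,0x24,0x0e,0x0b,0x25] = 65 65 44 65 2e

#0 dst[0x14+5] := {0xce,0x65,0x2e,0xa4,0x36}
#1 dst[0x23+4] := {0xce,0x65,0x2e,0xa4}
#2 dst[0x07+3] := {0x74,0x64,0xf3}
#3 dst[0x0b+5] := {0x65,0x2e,0xa4,0x44,0xa3}
query mem[0x1b]=0x65, mem[0x24]=0x65, mem[0x0e]=0x44, mem[0x0b]=0x65, mem[0x25]=0x2e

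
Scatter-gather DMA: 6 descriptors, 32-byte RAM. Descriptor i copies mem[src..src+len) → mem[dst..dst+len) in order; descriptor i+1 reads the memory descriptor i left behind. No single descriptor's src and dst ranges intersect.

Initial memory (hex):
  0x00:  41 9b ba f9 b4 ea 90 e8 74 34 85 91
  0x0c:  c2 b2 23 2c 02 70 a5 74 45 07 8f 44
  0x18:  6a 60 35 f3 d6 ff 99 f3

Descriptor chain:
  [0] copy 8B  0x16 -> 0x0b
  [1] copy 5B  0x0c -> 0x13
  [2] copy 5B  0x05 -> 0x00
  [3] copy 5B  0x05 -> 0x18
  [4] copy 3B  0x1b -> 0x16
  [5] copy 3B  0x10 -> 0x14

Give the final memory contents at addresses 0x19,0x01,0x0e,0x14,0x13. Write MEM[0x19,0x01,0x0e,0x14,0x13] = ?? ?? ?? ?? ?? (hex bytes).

D0: mem[0x0b..0x12] <- [8f 44 6a 60 35 f3 d6 ff]
D1: mem[0x13..0x17] <- [44 6a 60 35 f3]
D2: mem[0x00..0x04] <- [ea 90 e8 74 34]
D3: mem[0x18..0x1c] <- [ea 90 e8 74 34]
D4: mem[0x16..0x18] <- [74 34 ff]
D5: mem[0x14..0x16] <- [f3 d6 ff]
query mem[0x19]=0x90, mem[0x01]=0x90, mem[0x0e]=0x60, mem[0x14]=0xf3, mem[0x13]=0x44

MEM[0x19,0x01,0x0e,0x14,0x13] = 90 90 60 f3 44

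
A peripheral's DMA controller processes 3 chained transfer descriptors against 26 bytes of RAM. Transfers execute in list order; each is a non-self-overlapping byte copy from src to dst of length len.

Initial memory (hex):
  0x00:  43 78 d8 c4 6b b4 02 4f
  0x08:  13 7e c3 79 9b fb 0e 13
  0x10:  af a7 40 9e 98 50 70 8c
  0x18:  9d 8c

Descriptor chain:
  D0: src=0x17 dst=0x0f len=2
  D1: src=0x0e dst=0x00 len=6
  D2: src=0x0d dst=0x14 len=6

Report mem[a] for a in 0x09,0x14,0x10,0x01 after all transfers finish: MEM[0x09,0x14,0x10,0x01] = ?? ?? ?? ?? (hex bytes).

[0] 0x17->0x0f len=2 : 8c 9d
[1] 0x0e->0x00 len=6 : 0e 8c 9d a7 40 9e
[2] 0x0d->0x14 len=6 : fb 0e 8c 9d a7 40
query mem[0x09]=0x7e, mem[0x14]=0xfb, mem[0x10]=0x9d, mem[0x01]=0x8c

MEM[0x09,0x14,0x10,0x01] = 7e fb 9d 8c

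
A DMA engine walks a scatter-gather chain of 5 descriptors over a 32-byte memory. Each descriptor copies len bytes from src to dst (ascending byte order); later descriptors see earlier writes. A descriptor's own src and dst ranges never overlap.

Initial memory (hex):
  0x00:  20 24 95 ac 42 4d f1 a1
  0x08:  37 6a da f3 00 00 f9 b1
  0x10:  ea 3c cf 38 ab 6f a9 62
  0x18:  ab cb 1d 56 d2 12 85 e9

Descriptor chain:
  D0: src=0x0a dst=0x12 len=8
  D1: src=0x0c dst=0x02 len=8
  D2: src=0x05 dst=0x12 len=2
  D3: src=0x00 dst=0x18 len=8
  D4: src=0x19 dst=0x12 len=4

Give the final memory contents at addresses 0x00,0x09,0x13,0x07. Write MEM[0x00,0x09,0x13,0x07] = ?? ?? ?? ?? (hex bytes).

MEM[0x00,0x09,0x13,0x07] = 20 f3 00 3c

  after D0: wrote 8B at 0x12 = daf30000f9b1ea3c
  after D1: wrote 8B at 0x02 = 0000f9b1ea3cdaf3
  after D2: wrote 2B at 0x12 = b1ea
  after D3: wrote 8B at 0x18 = 20240000f9b1ea3c
  after D4: wrote 4B at 0x12 = 240000f9
query mem[0x00]=0x20, mem[0x09]=0xf3, mem[0x13]=0x00, mem[0x07]=0x3c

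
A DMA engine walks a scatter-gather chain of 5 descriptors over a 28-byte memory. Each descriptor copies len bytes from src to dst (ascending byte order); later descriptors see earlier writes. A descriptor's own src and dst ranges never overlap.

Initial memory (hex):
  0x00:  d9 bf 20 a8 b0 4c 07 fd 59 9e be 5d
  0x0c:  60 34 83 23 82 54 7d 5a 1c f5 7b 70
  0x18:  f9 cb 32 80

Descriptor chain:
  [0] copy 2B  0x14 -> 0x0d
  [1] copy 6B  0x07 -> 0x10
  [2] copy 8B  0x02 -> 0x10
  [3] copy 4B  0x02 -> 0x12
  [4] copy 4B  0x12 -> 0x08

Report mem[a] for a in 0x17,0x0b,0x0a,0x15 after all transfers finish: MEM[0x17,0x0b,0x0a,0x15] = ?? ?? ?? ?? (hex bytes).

#0 dst[0x0d+2] := {0x1c,0xf5}
#1 dst[0x10+6] := {0xfd,0x59,0x9e,0xbe,0x5d,0x60}
#2 dst[0x10+8] := {0x20,0xa8,0xb0,0x4c,0x07,0xfd,0x59,0x9e}
#3 dst[0x12+4] := {0x20,0xa8,0xb0,0x4c}
#4 dst[0x08+4] := {0x20,0xa8,0xb0,0x4c}
query mem[0x17]=0x9e, mem[0x0b]=0x4c, mem[0x0a]=0xb0, mem[0x15]=0x4c

MEM[0x17,0x0b,0x0a,0x15] = 9e 4c b0 4c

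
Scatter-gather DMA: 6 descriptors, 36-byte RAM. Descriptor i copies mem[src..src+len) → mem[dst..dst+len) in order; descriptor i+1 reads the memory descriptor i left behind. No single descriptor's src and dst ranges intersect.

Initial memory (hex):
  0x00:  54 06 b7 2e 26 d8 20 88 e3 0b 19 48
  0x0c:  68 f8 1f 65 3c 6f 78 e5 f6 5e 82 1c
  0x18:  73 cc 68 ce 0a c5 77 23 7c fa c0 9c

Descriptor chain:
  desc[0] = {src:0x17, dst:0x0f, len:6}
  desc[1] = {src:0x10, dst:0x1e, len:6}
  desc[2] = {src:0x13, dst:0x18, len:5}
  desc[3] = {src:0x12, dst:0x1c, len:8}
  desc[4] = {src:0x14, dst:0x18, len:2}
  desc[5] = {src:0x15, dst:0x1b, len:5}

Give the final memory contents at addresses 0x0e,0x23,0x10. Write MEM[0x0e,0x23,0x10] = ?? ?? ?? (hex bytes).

MEM[0x0e,0x23,0x10] = 1f 0a 73

D0: mem[0x0f..0x14] <- [1c 73 cc 68 ce 0a]
D1: mem[0x1e..0x23] <- [73 cc 68 ce 0a 5e]
D2: mem[0x18..0x1c] <- [ce 0a 5e 82 1c]
D3: mem[0x1c..0x23] <- [68 ce 0a 5e 82 1c ce 0a]
D4: mem[0x18..0x19] <- [0a 5e]
D5: mem[0x1b..0x1f] <- [5e 82 1c 0a 5e]
query mem[0x0e]=0x1f, mem[0x23]=0x0a, mem[0x10]=0x73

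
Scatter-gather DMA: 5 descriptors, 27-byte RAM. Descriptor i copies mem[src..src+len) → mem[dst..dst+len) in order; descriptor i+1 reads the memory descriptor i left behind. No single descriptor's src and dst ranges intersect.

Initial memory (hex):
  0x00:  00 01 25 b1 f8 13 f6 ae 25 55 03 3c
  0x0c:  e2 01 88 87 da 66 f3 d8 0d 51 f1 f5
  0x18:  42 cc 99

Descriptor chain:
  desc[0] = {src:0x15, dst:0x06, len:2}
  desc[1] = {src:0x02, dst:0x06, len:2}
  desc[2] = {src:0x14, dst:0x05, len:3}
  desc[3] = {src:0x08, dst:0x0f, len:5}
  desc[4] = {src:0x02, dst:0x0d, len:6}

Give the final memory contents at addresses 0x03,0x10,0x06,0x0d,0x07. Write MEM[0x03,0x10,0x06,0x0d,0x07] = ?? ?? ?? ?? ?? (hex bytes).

[0] 0x15->0x06 len=2 : 51 f1
[1] 0x02->0x06 len=2 : 25 b1
[2] 0x14->0x05 len=3 : 0d 51 f1
[3] 0x08->0x0f len=5 : 25 55 03 3c e2
[4] 0x02->0x0d len=6 : 25 b1 f8 0d 51 f1
query mem[0x03]=0xb1, mem[0x10]=0x0d, mem[0x06]=0x51, mem[0x0d]=0x25, mem[0x07]=0xf1

MEM[0x03,0x10,0x06,0x0d,0x07] = b1 0d 51 25 f1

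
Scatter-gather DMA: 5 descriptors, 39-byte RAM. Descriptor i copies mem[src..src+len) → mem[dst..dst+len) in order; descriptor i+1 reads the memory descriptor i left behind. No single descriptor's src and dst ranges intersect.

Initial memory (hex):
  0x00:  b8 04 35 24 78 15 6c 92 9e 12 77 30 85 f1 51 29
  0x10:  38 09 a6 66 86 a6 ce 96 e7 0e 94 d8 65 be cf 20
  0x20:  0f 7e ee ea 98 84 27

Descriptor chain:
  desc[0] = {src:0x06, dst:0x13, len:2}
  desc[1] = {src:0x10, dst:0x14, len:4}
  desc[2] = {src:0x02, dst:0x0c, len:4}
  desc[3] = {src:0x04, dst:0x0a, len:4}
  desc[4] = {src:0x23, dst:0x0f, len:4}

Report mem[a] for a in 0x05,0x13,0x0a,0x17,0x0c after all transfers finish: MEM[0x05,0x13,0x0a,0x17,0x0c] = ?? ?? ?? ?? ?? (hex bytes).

D0: mem[0x13..0x14] <- [6c 92]
D1: mem[0x14..0x17] <- [38 09 a6 6c]
D2: mem[0x0c..0x0f] <- [35 24 78 15]
D3: mem[0x0a..0x0d] <- [78 15 6c 92]
D4: mem[0x0f..0x12] <- [ea 98 84 27]
query mem[0x05]=0x15, mem[0x13]=0x6c, mem[0x0a]=0x78, mem[0x17]=0x6c, mem[0x0c]=0x6c

MEM[0x05,0x13,0x0a,0x17,0x0c] = 15 6c 78 6c 6c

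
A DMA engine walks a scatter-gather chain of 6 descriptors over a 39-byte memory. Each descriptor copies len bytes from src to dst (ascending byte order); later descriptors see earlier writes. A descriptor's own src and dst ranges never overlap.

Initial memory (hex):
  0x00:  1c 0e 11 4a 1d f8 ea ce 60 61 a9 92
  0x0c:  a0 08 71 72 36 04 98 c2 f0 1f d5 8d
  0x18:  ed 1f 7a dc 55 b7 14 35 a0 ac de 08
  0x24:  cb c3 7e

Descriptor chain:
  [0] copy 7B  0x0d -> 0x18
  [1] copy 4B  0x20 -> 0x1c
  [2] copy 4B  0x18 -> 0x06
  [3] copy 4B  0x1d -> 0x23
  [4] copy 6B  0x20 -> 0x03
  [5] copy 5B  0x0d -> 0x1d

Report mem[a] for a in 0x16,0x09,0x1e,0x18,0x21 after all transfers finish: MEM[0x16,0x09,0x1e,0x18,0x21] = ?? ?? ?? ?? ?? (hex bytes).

MEM[0x16,0x09,0x1e,0x18,0x21] = d5 36 71 08 04

[0] 0x0d->0x18 len=7 : 08 71 72 36 04 98 c2
[1] 0x20->0x1c len=4 : a0 ac de 08
[2] 0x18->0x06 len=4 : 08 71 72 36
[3] 0x1d->0x23 len=4 : ac de 08 a0
[4] 0x20->0x03 len=6 : a0 ac de ac de 08
[5] 0x0d->0x1d len=5 : 08 71 72 36 04
query mem[0x16]=0xd5, mem[0x09]=0x36, mem[0x1e]=0x71, mem[0x18]=0x08, mem[0x21]=0x04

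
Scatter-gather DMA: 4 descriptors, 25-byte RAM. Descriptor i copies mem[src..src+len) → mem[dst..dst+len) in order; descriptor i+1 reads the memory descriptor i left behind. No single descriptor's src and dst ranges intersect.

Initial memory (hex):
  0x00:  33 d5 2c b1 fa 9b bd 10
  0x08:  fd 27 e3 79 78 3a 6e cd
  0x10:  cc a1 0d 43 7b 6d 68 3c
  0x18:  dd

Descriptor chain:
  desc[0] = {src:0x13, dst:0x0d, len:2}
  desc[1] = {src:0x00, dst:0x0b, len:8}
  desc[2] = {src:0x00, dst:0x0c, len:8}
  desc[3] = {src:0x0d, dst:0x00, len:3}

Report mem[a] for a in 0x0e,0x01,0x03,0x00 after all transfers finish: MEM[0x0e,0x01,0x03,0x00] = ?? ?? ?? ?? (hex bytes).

MEM[0x0e,0x01,0x03,0x00] = 2c 2c b1 d5

  after D0: wrote 2B at 0x0d = 437b
  after D1: wrote 8B at 0x0b = 33d52cb1fa9bbd10
  after D2: wrote 8B at 0x0c = 33d52cb1fa9bbd10
  after D3: wrote 3B at 0x00 = d52cb1
query mem[0x0e]=0x2c, mem[0x01]=0x2c, mem[0x03]=0xb1, mem[0x00]=0xd5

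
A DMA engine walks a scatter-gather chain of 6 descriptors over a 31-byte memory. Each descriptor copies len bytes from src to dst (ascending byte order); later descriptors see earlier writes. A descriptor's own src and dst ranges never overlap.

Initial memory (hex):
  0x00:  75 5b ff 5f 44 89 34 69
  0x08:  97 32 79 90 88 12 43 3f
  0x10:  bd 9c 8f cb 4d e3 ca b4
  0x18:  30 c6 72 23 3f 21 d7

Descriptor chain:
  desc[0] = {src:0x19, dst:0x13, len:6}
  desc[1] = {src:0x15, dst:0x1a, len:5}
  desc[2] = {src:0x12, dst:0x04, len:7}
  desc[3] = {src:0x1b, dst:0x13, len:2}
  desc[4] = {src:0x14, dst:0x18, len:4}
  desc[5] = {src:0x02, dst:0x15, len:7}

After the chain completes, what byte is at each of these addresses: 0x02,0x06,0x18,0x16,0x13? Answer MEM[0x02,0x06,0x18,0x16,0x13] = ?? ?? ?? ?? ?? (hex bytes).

MEM[0x02,0x06,0x18,0x16,0x13] = ff 72 c6 5f 3f

D0: mem[0x13..0x18] <- [c6 72 23 3f 21 d7]
D1: mem[0x1a..0x1e] <- [23 3f 21 d7 c6]
D2: mem[0x04..0x0a] <- [8f c6 72 23 3f 21 d7]
D3: mem[0x13..0x14] <- [3f 21]
D4: mem[0x18..0x1b] <- [21 23 3f 21]
D5: mem[0x15..0x1b] <- [ff 5f 8f c6 72 23 3f]
query mem[0x02]=0xff, mem[0x06]=0x72, mem[0x18]=0xc6, mem[0x16]=0x5f, mem[0x13]=0x3f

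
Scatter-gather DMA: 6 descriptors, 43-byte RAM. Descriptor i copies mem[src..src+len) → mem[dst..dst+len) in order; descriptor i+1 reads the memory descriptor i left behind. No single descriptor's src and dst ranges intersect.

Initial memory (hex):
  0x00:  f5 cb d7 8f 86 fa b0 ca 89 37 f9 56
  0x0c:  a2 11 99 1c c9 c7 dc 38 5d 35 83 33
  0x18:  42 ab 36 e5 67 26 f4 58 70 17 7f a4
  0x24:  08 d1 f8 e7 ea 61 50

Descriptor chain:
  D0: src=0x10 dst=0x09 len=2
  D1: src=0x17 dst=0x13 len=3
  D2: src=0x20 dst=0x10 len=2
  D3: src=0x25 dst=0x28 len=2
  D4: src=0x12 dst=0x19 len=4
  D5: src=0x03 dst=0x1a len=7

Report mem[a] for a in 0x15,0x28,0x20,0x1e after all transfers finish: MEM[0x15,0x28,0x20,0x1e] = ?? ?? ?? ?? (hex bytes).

D0: mem[0x09..0x0a] <- [c9 c7]
D1: mem[0x13..0x15] <- [33 42 ab]
D2: mem[0x10..0x11] <- [70 17]
D3: mem[0x28..0x29] <- [d1 f8]
D4: mem[0x19..0x1c] <- [dc 33 42 ab]
D5: mem[0x1a..0x20] <- [8f 86 fa b0 ca 89 c9]
query mem[0x15]=0xab, mem[0x28]=0xd1, mem[0x20]=0xc9, mem[0x1e]=0xca

MEM[0x15,0x28,0x20,0x1e] = ab d1 c9 ca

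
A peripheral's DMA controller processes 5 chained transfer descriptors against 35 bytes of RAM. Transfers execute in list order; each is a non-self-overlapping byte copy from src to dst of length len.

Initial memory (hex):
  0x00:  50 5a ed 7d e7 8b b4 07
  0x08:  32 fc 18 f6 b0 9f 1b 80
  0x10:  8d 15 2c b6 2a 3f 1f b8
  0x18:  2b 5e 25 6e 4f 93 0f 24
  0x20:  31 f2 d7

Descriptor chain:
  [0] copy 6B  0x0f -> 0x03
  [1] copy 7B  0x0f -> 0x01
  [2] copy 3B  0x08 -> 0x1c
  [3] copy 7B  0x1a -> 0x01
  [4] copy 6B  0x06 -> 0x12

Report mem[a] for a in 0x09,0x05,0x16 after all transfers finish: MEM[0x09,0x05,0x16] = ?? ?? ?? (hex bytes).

MEM[0x09,0x05,0x16] = fc 18 18

  after D0: wrote 6B at 0x03 = 808d152cb62a
  after D1: wrote 7B at 0x01 = 808d152cb62a3f
  after D2: wrote 3B at 0x1c = 2afc18
  after D3: wrote 7B at 0x01 = 256e2afc182431
  after D4: wrote 6B at 0x12 = 24312afc18f6
query mem[0x09]=0xfc, mem[0x05]=0x18, mem[0x16]=0x18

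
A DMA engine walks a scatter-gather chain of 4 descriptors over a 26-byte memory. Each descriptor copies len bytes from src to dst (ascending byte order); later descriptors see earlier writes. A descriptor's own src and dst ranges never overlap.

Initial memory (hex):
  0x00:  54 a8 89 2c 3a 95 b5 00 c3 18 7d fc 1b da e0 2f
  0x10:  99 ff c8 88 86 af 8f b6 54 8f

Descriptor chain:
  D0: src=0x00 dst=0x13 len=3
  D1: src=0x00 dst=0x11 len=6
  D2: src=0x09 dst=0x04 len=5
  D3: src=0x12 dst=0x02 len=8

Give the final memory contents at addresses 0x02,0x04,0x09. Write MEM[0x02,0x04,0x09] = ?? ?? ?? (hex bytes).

#0 dst[0x13+3] := {0x54,0xa8,0x89}
#1 dst[0x11+6] := {0x54,0xa8,0x89,0x2c,0x3a,0x95}
#2 dst[0x04+5] := {0x18,0x7d,0xfc,0x1b,0xda}
#3 dst[0x02+8] := {0xa8,0x89,0x2c,0x3a,0x95,0xb6,0x54,0x8f}
query mem[0x02]=0xa8, mem[0x04]=0x2c, mem[0x09]=0x8f

MEM[0x02,0x04,0x09] = a8 2c 8f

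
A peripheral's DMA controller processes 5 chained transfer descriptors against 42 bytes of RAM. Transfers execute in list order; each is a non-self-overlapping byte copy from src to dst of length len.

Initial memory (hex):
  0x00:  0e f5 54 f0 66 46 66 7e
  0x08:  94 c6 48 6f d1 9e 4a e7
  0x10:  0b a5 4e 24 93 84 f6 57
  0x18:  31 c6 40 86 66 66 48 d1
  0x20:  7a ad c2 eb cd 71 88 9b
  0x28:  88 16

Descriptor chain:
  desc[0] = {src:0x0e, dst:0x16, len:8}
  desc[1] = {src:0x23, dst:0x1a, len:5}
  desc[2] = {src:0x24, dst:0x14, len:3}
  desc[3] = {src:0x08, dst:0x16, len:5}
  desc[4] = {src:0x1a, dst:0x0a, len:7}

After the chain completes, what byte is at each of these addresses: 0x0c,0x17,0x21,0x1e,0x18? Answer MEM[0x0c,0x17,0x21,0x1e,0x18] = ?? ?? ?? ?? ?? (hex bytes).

MEM[0x0c,0x17,0x21,0x1e,0x18] = 71 c6 ad 9b 48

  after D0: wrote 8B at 0x16 = 4ae70ba54e249384
  after D1: wrote 5B at 0x1a = ebcd71889b
  after D2: wrote 3B at 0x14 = cd7188
  after D3: wrote 5B at 0x16 = 94c6486fd1
  after D4: wrote 7B at 0x0a = d1cd71889bd17a
query mem[0x0c]=0x71, mem[0x17]=0xc6, mem[0x21]=0xad, mem[0x1e]=0x9b, mem[0x18]=0x48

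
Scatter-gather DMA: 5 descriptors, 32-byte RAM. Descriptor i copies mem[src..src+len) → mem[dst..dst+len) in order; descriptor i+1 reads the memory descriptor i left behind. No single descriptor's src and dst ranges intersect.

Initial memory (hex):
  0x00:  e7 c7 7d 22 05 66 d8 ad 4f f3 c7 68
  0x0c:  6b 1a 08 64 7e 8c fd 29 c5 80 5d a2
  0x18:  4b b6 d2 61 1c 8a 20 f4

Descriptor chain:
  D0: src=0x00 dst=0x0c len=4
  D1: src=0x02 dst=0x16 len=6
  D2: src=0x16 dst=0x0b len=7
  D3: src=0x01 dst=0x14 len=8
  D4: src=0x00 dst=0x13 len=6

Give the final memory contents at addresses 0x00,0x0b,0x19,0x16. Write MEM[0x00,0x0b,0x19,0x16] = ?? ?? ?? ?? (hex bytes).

MEM[0x00,0x0b,0x19,0x16] = e7 7d d8 22

#0 dst[0x0c+4] := {0xe7,0xc7,0x7d,0x22}
#1 dst[0x16+6] := {0x7d,0x22,0x05,0x66,0xd8,0xad}
#2 dst[0x0b+7] := {0x7d,0x22,0x05,0x66,0xd8,0xad,0x1c}
#3 dst[0x14+8] := {0xc7,0x7d,0x22,0x05,0x66,0xd8,0xad,0x4f}
#4 dst[0x13+6] := {0xe7,0xc7,0x7d,0x22,0x05,0x66}
query mem[0x00]=0xe7, mem[0x0b]=0x7d, mem[0x19]=0xd8, mem[0x16]=0x22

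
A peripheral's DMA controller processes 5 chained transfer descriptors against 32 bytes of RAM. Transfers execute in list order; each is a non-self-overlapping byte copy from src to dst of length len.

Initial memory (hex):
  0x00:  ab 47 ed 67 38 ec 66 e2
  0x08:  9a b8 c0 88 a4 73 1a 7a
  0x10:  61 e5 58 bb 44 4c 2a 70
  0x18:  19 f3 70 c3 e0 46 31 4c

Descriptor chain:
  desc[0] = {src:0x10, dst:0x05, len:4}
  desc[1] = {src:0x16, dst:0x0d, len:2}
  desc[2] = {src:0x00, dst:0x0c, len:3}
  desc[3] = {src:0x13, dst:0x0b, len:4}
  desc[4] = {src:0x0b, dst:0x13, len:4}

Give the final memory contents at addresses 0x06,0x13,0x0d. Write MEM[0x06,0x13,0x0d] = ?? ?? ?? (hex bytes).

MEM[0x06,0x13,0x0d] = e5 bb 4c

D0: mem[0x05..0x08] <- [61 e5 58 bb]
D1: mem[0x0d..0x0e] <- [2a 70]
D2: mem[0x0c..0x0e] <- [ab 47 ed]
D3: mem[0x0b..0x0e] <- [bb 44 4c 2a]
D4: mem[0x13..0x16] <- [bb 44 4c 2a]
query mem[0x06]=0xe5, mem[0x13]=0xbb, mem[0x0d]=0x4c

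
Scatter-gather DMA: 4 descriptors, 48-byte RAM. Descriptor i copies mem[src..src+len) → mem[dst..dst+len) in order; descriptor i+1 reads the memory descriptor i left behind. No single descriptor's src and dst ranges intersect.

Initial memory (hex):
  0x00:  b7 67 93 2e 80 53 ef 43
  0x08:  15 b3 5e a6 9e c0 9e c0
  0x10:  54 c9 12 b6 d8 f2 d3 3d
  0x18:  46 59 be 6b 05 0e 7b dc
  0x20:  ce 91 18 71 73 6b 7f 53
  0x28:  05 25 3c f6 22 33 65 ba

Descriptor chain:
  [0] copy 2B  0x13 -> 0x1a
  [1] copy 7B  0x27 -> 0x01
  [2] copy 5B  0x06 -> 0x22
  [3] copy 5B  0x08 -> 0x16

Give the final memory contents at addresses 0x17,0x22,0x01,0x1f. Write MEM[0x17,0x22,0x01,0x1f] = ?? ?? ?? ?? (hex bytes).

MEM[0x17,0x22,0x01,0x1f] = b3 22 53 dc

[0] 0x13->0x1a len=2 : b6 d8
[1] 0x27->0x01 len=7 : 53 05 25 3c f6 22 33
[2] 0x06->0x22 len=5 : 22 33 15 b3 5e
[3] 0x08->0x16 len=5 : 15 b3 5e a6 9e
query mem[0x17]=0xb3, mem[0x22]=0x22, mem[0x01]=0x53, mem[0x1f]=0xdc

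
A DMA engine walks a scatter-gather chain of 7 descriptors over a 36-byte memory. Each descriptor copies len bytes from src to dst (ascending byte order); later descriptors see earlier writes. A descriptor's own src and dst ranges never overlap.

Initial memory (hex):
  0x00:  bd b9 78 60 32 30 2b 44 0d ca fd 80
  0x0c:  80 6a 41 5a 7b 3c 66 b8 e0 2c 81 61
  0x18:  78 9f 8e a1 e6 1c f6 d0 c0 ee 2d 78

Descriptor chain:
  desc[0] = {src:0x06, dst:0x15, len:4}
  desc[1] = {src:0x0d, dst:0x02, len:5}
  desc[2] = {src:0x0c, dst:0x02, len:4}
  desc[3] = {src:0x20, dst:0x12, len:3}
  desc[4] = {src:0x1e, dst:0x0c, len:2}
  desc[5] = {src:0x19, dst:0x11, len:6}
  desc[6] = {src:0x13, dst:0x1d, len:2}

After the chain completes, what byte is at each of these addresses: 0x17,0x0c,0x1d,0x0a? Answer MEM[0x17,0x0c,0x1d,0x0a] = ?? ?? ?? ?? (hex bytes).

#0 dst[0x15+4] := {0x2b,0x44,0x0d,0xca}
#1 dst[0x02+5] := {0x6a,0x41,0x5a,0x7b,0x3c}
#2 dst[0x02+4] := {0x80,0x6a,0x41,0x5a}
#3 dst[0x12+3] := {0xc0,0xee,0x2d}
#4 dst[0x0c+2] := {0xf6,0xd0}
#5 dst[0x11+6] := {0x9f,0x8e,0xa1,0xe6,0x1c,0xf6}
#6 dst[0x1d+2] := {0xa1,0xe6}
query mem[0x17]=0x0d, mem[0x0c]=0xf6, mem[0x1d]=0xa1, mem[0x0a]=0xfd

MEM[0x17,0x0c,0x1d,0x0a] = 0d f6 a1 fd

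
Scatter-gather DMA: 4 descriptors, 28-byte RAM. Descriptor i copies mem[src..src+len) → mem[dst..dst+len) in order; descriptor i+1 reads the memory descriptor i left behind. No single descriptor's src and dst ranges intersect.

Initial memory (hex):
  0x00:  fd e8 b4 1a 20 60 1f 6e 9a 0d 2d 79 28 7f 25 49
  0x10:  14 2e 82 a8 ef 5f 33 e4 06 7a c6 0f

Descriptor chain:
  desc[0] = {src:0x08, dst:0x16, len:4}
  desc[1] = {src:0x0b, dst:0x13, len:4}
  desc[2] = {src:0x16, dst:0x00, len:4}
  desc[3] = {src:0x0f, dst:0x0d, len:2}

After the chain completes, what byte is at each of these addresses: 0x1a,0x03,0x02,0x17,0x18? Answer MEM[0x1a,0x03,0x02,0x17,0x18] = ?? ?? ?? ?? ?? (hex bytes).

D0: mem[0x16..0x19] <- [9a 0d 2d 79]
D1: mem[0x13..0x16] <- [79 28 7f 25]
D2: mem[0x00..0x03] <- [25 0d 2d 79]
D3: mem[0x0d..0x0e] <- [49 14]
query mem[0x1a]=0xc6, mem[0x03]=0x79, mem[0x02]=0x2d, mem[0x17]=0x0d, mem[0x18]=0x2d

MEM[0x1a,0x03,0x02,0x17,0x18] = c6 79 2d 0d 2d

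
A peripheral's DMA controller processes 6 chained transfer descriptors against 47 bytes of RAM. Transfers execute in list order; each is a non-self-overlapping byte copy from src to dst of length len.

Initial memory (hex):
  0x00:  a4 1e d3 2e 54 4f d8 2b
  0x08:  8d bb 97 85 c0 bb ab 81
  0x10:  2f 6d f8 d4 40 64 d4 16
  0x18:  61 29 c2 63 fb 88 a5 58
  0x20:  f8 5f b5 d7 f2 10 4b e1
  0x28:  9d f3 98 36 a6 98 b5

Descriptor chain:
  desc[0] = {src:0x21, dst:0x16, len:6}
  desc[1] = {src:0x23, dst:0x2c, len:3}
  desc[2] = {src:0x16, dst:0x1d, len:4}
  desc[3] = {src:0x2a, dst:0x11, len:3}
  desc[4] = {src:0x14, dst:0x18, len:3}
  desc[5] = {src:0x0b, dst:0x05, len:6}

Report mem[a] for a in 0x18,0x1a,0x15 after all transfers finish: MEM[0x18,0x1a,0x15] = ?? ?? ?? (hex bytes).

D0: mem[0x16..0x1b] <- [5f b5 d7 f2 10 4b]
D1: mem[0x2c..0x2e] <- [d7 f2 10]
D2: mem[0x1d..0x20] <- [5f b5 d7 f2]
D3: mem[0x11..0x13] <- [98 36 d7]
D4: mem[0x18..0x1a] <- [40 64 5f]
D5: mem[0x05..0x0a] <- [85 c0 bb ab 81 2f]
query mem[0x18]=0x40, mem[0x1a]=0x5f, mem[0x15]=0x64

MEM[0x18,0x1a,0x15] = 40 5f 64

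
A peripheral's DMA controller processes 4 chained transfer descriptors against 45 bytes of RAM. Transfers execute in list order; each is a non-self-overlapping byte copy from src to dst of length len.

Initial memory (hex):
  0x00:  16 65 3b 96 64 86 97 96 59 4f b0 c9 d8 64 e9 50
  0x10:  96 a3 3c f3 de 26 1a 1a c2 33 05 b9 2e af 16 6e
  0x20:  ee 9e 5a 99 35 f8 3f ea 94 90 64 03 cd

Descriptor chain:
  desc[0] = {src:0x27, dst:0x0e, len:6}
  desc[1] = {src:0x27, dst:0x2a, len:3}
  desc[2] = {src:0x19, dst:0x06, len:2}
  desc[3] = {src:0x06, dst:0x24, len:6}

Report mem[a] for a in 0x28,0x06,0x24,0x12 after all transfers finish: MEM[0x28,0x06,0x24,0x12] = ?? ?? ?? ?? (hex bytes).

MEM[0x28,0x06,0x24,0x12] = b0 33 33 03

#0 dst[0x0e+6] := {0xea,0x94,0x90,0x64,0x03,0xcd}
#1 dst[0x2a+3] := {0xea,0x94,0x90}
#2 dst[0x06+2] := {0x33,0x05}
#3 dst[0x24+6] := {0x33,0x05,0x59,0x4f,0xb0,0xc9}
query mem[0x28]=0xb0, mem[0x06]=0x33, mem[0x24]=0x33, mem[0x12]=0x03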